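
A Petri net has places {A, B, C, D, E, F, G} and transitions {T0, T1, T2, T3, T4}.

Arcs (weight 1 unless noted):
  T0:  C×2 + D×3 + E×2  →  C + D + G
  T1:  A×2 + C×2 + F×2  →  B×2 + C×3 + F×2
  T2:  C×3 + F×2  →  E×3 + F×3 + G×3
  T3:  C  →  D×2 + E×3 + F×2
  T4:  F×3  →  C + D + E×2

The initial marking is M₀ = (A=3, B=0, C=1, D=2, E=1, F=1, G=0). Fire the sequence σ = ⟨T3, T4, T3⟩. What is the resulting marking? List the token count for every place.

step 1: fire T3:  (A=3, B=0, C=1, D=2, E=1, F=1, G=0) → (A=3, B=0, C=0, D=4, E=4, F=3, G=0)
step 2: fire T4:  (A=3, B=0, C=0, D=4, E=4, F=3, G=0) → (A=3, B=0, C=1, D=5, E=6, F=0, G=0)
step 3: fire T3:  (A=3, B=0, C=1, D=5, E=6, F=0, G=0) → (A=3, B=0, C=0, D=7, E=9, F=2, G=0)

(A=3, B=0, C=0, D=7, E=9, F=2, G=0)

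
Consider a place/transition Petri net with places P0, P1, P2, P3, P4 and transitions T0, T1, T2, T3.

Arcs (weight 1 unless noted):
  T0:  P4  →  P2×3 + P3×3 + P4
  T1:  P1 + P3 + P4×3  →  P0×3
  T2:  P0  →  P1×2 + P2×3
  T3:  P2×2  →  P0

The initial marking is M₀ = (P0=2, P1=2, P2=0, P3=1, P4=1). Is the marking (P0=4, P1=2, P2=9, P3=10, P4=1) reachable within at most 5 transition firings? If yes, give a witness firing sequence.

depth 0: 1 marking
depth 1: 3 markings reached so far
depth 2: 8 markings reached so far
depth 3: 14 markings reached so far
depth 4: 24 markings reached so far
depth 5: 38 markings reached so far
target is not among the 38 markings reachable within 5 steps

NO — not reachable within 5 firings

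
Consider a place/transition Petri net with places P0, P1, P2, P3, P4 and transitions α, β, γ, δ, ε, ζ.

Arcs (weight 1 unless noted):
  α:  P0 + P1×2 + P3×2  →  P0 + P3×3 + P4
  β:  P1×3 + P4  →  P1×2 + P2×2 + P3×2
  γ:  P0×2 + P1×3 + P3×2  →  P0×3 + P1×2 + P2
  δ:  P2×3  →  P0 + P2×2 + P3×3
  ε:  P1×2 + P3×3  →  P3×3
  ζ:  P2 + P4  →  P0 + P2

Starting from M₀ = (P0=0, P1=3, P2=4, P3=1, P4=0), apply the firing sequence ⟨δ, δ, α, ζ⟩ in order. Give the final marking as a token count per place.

step 1: fire δ:  (P0=0, P1=3, P2=4, P3=1, P4=0) → (P0=1, P1=3, P2=3, P3=4, P4=0)
step 2: fire δ:  (P0=1, P1=3, P2=3, P3=4, P4=0) → (P0=2, P1=3, P2=2, P3=7, P4=0)
step 3: fire α:  (P0=2, P1=3, P2=2, P3=7, P4=0) → (P0=2, P1=1, P2=2, P3=8, P4=1)
step 4: fire ζ:  (P0=2, P1=1, P2=2, P3=8, P4=1) → (P0=3, P1=1, P2=2, P3=8, P4=0)

(P0=3, P1=1, P2=2, P3=8, P4=0)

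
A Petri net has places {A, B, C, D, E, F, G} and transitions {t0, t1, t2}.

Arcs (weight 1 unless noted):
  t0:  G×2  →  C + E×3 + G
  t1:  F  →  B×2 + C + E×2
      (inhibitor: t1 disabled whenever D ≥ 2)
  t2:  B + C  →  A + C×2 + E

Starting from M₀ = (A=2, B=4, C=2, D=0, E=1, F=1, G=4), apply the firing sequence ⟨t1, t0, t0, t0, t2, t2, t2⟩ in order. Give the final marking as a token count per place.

(A=5, B=3, C=9, D=0, E=15, F=0, G=1)

step 1: fire t1:  (A=2, B=4, C=2, D=0, E=1, F=1, G=4) → (A=2, B=6, C=3, D=0, E=3, F=0, G=4)
step 2: fire t0:  (A=2, B=6, C=3, D=0, E=3, F=0, G=4) → (A=2, B=6, C=4, D=0, E=6, F=0, G=3)
step 3: fire t0:  (A=2, B=6, C=4, D=0, E=6, F=0, G=3) → (A=2, B=6, C=5, D=0, E=9, F=0, G=2)
step 4: fire t0:  (A=2, B=6, C=5, D=0, E=9, F=0, G=2) → (A=2, B=6, C=6, D=0, E=12, F=0, G=1)
step 5: fire t2:  (A=2, B=6, C=6, D=0, E=12, F=0, G=1) → (A=3, B=5, C=7, D=0, E=13, F=0, G=1)
step 6: fire t2:  (A=3, B=5, C=7, D=0, E=13, F=0, G=1) → (A=4, B=4, C=8, D=0, E=14, F=0, G=1)
step 7: fire t2:  (A=4, B=4, C=8, D=0, E=14, F=0, G=1) → (A=5, B=3, C=9, D=0, E=15, F=0, G=1)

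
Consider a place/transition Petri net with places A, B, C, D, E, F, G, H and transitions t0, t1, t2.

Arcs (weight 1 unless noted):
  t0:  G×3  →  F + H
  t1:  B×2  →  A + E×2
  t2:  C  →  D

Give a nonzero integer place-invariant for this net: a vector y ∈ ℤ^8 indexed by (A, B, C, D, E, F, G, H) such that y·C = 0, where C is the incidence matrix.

Incidence matrix C (rows=places, cols=transitions):
       t0   t1   t2
    A   0    1    0
    B   0   -2    0
    C   0    0   -1
    D   0    0    1
    E   0    2    0
    F   1    0    0
    G  -3    0    0
    H   1    0    0

Candidate y = [2, 1, 0, 0, 0, 0, 0, 0]; check y·C column-wise:
  col t0: 2·0 + 1·0 + 0·1 + 0·-3 + 0·1 = 0
  col t1: 2·1 + 1·-2 + 0·2 = 0
  col t2: 2·0 + 1·0 + 0·-1 + 0·1 = 0

y = (A:2, B:1, C:0, D:0, E:0, F:0, G:0, H:0)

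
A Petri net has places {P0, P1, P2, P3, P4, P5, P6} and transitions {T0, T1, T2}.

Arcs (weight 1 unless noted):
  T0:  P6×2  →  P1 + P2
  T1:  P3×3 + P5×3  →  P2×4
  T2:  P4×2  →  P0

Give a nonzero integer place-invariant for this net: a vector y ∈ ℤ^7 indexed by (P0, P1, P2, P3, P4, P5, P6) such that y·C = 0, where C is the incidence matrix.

y = (P0:0, P1:3, P2:-3, P3:-4, P4:0, P5:0, P6:0)

Incidence matrix C (rows=places, cols=transitions):
       T0   T1   T2
   P0   0    0    1
   P1   1    0    0
   P2   1    4    0
   P3   0   -3    0
   P4   0    0   -2
   P5   0   -3    0
   P6  -2    0    0

Candidate y = [0, 3, -3, -4, 0, 0, 0]; check y·C column-wise:
  col T0: 3·1 + -3·1 + -4·0 + 0·-2 = 0
  col T1: 3·0 + -3·4 + -4·-3 + 0·-3 = 0
  col T2: 0·1 + 3·0 + -3·0 + -4·0 + 0·-2 = 0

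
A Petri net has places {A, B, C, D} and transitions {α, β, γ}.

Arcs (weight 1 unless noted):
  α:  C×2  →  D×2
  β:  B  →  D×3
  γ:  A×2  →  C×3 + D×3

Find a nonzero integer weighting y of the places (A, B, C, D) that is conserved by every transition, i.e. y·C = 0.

y = (A:3, B:3, C:1, D:1)

Incidence matrix C (rows=places, cols=transitions):
        α    β    γ
    A   0    0   -2
    B   0   -1    0
    C  -2    0    3
    D   2    3    3

Candidate y = [3, 3, 1, 1]; check y·C column-wise:
  col α: 3·0 + 3·0 + 1·-2 + 1·2 = 0
  col β: 3·0 + 3·-1 + 1·0 + 1·3 = 0
  col γ: 3·-2 + 3·0 + 1·3 + 1·3 = 0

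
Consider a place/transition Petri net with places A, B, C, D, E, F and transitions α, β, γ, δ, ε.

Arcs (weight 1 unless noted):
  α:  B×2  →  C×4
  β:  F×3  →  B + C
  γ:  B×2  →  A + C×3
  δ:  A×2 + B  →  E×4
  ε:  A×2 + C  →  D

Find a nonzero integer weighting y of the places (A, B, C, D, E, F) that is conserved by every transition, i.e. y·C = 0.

y = (A:1, B:2, C:1, D:3, E:1, F:1)

Incidence matrix C (rows=places, cols=transitions):
        α    β    γ    δ    ε
    A   0    0    1   -2   -2
    B  -2    1   -2   -1    0
    C   4    1    3    0   -1
    D   0    0    0    0    1
    E   0    0    0    4    0
    F   0   -3    0    0    0

Candidate y = [1, 2, 1, 3, 1, 1]; check y·C column-wise:
  col α: 1·0 + 2·-2 + 1·4 + 3·0 + 1·0 + 1·0 = 0
  col β: 1·0 + 2·1 + 1·1 + 3·0 + 1·0 + 1·-3 = 0
  col γ: 1·1 + 2·-2 + 1·3 + 3·0 + 1·0 + 1·0 = 0
  col δ: 1·-2 + 2·-1 + 1·0 + 3·0 + 1·4 + 1·0 = 0
  col ε: 1·-2 + 2·0 + 1·-1 + 3·1 + 1·0 + 1·0 = 0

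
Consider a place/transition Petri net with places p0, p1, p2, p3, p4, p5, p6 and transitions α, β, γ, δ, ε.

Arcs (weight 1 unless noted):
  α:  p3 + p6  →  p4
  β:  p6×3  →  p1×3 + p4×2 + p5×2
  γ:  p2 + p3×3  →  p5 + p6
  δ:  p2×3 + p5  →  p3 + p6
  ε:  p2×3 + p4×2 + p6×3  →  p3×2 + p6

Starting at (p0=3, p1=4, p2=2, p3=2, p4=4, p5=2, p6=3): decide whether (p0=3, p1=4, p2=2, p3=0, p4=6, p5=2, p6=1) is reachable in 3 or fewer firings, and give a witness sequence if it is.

step 1: fire α:  (p0=3, p1=4, p2=2, p3=2, p4=4, p5=2, p6=3) → (p0=3, p1=4, p2=2, p3=1, p4=5, p5=2, p6=2)
step 2: fire α:  (p0=3, p1=4, p2=2, p3=1, p4=5, p5=2, p6=2) → (p0=3, p1=4, p2=2, p3=0, p4=6, p5=2, p6=1)

YES — reachable via ⟨α, α⟩ (2 firings)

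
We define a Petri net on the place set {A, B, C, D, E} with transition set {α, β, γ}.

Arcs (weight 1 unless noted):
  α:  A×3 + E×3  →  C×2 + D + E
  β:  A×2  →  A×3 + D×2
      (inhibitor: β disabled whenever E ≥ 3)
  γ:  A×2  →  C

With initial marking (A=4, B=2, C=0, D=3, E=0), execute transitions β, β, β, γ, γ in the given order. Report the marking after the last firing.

step 1: fire β:  (A=4, B=2, C=0, D=3, E=0) → (A=5, B=2, C=0, D=5, E=0)
step 2: fire β:  (A=5, B=2, C=0, D=5, E=0) → (A=6, B=2, C=0, D=7, E=0)
step 3: fire β:  (A=6, B=2, C=0, D=7, E=0) → (A=7, B=2, C=0, D=9, E=0)
step 4: fire γ:  (A=7, B=2, C=0, D=9, E=0) → (A=5, B=2, C=1, D=9, E=0)
step 5: fire γ:  (A=5, B=2, C=1, D=9, E=0) → (A=3, B=2, C=2, D=9, E=0)

(A=3, B=2, C=2, D=9, E=0)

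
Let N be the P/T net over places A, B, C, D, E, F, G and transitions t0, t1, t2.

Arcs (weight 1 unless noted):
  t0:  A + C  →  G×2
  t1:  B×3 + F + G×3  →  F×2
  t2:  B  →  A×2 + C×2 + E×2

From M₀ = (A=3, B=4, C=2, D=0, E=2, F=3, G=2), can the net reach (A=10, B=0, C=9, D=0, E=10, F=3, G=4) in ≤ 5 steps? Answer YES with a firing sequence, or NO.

step 1: fire t0:  (A=3, B=4, C=2, D=0, E=2, F=3, G=2) → (A=2, B=4, C=1, D=0, E=2, F=3, G=4)
step 2: fire t2:  (A=2, B=4, C=1, D=0, E=2, F=3, G=4) → (A=4, B=3, C=3, D=0, E=4, F=3, G=4)
step 3: fire t2:  (A=4, B=3, C=3, D=0, E=4, F=3, G=4) → (A=6, B=2, C=5, D=0, E=6, F=3, G=4)
step 4: fire t2:  (A=6, B=2, C=5, D=0, E=6, F=3, G=4) → (A=8, B=1, C=7, D=0, E=8, F=3, G=4)
step 5: fire t2:  (A=8, B=1, C=7, D=0, E=8, F=3, G=4) → (A=10, B=0, C=9, D=0, E=10, F=3, G=4)

YES — reachable via ⟨t0, t2, t2, t2, t2⟩ (5 firings)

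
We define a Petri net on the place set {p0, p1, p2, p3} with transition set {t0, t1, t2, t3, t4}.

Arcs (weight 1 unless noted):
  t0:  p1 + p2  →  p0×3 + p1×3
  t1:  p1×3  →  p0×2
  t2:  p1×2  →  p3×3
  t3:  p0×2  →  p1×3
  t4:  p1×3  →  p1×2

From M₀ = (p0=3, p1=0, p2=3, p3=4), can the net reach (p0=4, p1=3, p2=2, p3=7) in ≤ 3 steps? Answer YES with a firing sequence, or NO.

YES — reachable via ⟨t3, t0, t2⟩ (3 firings)

step 1: fire t3:  (p0=3, p1=0, p2=3, p3=4) → (p0=1, p1=3, p2=3, p3=4)
step 2: fire t0:  (p0=1, p1=3, p2=3, p3=4) → (p0=4, p1=5, p2=2, p3=4)
step 3: fire t2:  (p0=4, p1=5, p2=2, p3=4) → (p0=4, p1=3, p2=2, p3=7)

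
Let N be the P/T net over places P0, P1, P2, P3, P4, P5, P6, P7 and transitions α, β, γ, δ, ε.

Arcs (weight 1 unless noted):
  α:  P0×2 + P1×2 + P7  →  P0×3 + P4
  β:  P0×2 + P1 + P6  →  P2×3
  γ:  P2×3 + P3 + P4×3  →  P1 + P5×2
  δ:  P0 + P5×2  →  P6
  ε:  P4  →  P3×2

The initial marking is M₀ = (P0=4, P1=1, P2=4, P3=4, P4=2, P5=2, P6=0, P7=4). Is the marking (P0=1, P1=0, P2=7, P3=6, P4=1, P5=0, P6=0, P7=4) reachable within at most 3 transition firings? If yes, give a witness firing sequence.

YES — reachable via ⟨δ, β, ε⟩ (3 firings)

step 1: fire δ:  (P0=4, P1=1, P2=4, P3=4, P4=2, P5=2, P6=0, P7=4) → (P0=3, P1=1, P2=4, P3=4, P4=2, P5=0, P6=1, P7=4)
step 2: fire β:  (P0=3, P1=1, P2=4, P3=4, P4=2, P5=0, P6=1, P7=4) → (P0=1, P1=0, P2=7, P3=4, P4=2, P5=0, P6=0, P7=4)
step 3: fire ε:  (P0=1, P1=0, P2=7, P3=4, P4=2, P5=0, P6=0, P7=4) → (P0=1, P1=0, P2=7, P3=6, P4=1, P5=0, P6=0, P7=4)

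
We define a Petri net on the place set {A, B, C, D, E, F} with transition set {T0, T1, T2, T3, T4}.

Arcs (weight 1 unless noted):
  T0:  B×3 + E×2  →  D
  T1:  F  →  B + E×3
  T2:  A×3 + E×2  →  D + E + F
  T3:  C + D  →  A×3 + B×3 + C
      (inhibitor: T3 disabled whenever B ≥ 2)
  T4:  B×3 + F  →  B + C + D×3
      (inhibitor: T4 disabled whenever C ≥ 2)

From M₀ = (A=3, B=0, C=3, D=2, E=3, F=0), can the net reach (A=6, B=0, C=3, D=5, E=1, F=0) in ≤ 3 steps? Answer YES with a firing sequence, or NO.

NO — not reachable within 3 firings

depth 0: 1 marking
depth 1: 3 markings reached so far
depth 2: 6 markings reached so far
depth 3: 10 markings reached so far
target is not among the 10 markings reachable within 3 steps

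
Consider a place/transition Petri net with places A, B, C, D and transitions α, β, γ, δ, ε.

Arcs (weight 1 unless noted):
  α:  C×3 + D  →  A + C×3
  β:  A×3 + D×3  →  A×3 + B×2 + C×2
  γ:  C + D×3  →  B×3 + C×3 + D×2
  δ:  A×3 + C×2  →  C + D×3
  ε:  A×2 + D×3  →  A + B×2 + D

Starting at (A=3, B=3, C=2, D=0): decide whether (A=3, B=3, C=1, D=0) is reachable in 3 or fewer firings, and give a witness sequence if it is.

depth 0: 1 marking
depth 1: 2 markings reached so far
depth 2: 3 markings reached so far
depth 3: 4 markings reached so far
target is not among the 4 markings reachable within 3 steps

NO — not reachable within 3 firings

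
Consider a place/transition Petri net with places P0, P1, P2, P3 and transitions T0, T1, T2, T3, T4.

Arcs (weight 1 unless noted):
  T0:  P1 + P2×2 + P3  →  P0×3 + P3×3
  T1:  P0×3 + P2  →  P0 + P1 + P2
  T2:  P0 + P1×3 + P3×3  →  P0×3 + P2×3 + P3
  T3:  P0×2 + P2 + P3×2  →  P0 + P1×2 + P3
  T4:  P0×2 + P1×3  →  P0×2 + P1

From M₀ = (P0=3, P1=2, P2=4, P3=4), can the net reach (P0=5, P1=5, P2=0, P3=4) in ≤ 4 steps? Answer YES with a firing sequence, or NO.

depth 0: 1 marking
depth 1: 4 markings reached so far
depth 2: 11 markings reached so far
depth 3: 20 markings reached so far
depth 4: 29 markings reached so far
target is not among the 29 markings reachable within 4 steps

NO — not reachable within 4 firings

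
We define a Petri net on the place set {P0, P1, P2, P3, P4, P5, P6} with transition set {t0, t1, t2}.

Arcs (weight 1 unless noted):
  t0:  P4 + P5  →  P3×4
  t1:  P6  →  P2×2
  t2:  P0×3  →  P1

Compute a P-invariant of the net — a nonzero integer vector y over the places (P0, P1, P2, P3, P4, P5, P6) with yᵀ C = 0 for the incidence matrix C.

Incidence matrix C (rows=places, cols=transitions):
       t0   t1   t2
   P0   0    0   -3
   P1   0    0    1
   P2   0    2    0
   P3   4    0    0
   P4  -1    0    0
   P5  -1    0    0
   P6   0   -1    0

Candidate y = [1, 3, 0, 0, 0, 0, 0]; check y·C column-wise:
  col t0: 1·0 + 3·0 + 0·4 + 0·-1 + 0·-1 = 0
  col t1: 1·0 + 3·0 + 0·2 + 0·-1 = 0
  col t2: 1·-3 + 3·1 = 0

y = (P0:1, P1:3, P2:0, P3:0, P4:0, P5:0, P6:0)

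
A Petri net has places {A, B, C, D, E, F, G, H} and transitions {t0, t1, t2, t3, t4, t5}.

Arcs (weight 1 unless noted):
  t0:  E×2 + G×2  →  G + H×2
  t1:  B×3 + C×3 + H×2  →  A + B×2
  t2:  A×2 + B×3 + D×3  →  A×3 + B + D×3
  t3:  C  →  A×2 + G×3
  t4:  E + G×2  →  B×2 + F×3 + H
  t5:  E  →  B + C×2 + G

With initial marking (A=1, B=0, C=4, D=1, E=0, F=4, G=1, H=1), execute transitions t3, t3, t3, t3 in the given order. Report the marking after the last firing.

(A=9, B=0, C=0, D=1, E=0, F=4, G=13, H=1)

step 1: fire t3:  (A=1, B=0, C=4, D=1, E=0, F=4, G=1, H=1) → (A=3, B=0, C=3, D=1, E=0, F=4, G=4, H=1)
step 2: fire t3:  (A=3, B=0, C=3, D=1, E=0, F=4, G=4, H=1) → (A=5, B=0, C=2, D=1, E=0, F=4, G=7, H=1)
step 3: fire t3:  (A=5, B=0, C=2, D=1, E=0, F=4, G=7, H=1) → (A=7, B=0, C=1, D=1, E=0, F=4, G=10, H=1)
step 4: fire t3:  (A=7, B=0, C=1, D=1, E=0, F=4, G=10, H=1) → (A=9, B=0, C=0, D=1, E=0, F=4, G=13, H=1)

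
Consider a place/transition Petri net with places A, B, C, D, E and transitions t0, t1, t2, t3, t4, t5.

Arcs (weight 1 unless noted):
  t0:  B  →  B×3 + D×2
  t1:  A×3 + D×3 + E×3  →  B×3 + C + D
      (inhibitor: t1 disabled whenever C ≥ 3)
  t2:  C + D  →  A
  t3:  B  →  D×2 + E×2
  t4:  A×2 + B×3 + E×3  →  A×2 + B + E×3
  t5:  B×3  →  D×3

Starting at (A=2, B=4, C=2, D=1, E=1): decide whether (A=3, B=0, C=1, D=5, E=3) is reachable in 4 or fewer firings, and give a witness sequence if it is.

YES — reachable via ⟨t2, t3, t5⟩ (3 firings)

step 1: fire t2:  (A=2, B=4, C=2, D=1, E=1) → (A=3, B=4, C=1, D=0, E=1)
step 2: fire t3:  (A=3, B=4, C=1, D=0, E=1) → (A=3, B=3, C=1, D=2, E=3)
step 3: fire t5:  (A=3, B=3, C=1, D=2, E=3) → (A=3, B=0, C=1, D=5, E=3)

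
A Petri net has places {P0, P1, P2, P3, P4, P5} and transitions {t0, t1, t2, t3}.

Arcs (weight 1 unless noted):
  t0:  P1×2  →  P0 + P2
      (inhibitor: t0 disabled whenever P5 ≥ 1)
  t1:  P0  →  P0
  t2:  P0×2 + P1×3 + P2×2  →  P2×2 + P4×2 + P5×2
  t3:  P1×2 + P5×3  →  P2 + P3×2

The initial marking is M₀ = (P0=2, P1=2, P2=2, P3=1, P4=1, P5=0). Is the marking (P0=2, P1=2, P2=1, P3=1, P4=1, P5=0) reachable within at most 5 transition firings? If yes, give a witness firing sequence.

depth 0: 1 marking
depth 1: 2 markings reached so far
depth 2: 2 markings reached so far
(frontier empty at depth 2; search complete)
target is not among the 2 markings reachable within 5 steps

NO — not reachable within 5 firings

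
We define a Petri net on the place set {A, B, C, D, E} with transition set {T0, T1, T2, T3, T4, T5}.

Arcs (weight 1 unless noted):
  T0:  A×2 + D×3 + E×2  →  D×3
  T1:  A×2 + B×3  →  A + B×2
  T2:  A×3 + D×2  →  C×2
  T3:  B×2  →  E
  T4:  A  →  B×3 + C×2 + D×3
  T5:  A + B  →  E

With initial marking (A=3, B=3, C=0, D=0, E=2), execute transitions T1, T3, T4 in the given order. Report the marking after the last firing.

(A=1, B=3, C=2, D=3, E=3)

step 1: fire T1:  (A=3, B=3, C=0, D=0, E=2) → (A=2, B=2, C=0, D=0, E=2)
step 2: fire T3:  (A=2, B=2, C=0, D=0, E=2) → (A=2, B=0, C=0, D=0, E=3)
step 3: fire T4:  (A=2, B=0, C=0, D=0, E=3) → (A=1, B=3, C=2, D=3, E=3)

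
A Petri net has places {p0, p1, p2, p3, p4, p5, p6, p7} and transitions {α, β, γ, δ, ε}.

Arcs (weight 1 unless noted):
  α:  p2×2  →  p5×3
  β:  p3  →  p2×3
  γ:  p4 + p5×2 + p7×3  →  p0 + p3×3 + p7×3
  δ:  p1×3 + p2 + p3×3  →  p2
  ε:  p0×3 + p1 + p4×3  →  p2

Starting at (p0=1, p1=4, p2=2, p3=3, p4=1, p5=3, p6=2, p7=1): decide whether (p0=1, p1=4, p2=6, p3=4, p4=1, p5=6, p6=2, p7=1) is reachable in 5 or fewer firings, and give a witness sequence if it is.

NO — not reachable within 5 firings

depth 0: 1 marking
depth 1: 4 markings reached so far
depth 2: 7 markings reached so far
depth 3: 10 markings reached so far
depth 4: 12 markings reached so far
depth 5: 14 markings reached so far
target is not among the 14 markings reachable within 5 steps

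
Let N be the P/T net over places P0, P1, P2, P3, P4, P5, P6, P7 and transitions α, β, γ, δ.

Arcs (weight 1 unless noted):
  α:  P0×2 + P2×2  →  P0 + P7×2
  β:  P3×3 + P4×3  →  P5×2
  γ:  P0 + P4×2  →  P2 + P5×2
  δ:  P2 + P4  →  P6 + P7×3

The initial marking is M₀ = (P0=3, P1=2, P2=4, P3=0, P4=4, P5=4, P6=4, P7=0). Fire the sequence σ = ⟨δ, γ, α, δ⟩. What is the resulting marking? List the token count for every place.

step 1: fire δ:  (P0=3, P1=2, P2=4, P3=0, P4=4, P5=4, P6=4, P7=0) → (P0=3, P1=2, P2=3, P3=0, P4=3, P5=4, P6=5, P7=3)
step 2: fire γ:  (P0=3, P1=2, P2=3, P3=0, P4=3, P5=4, P6=5, P7=3) → (P0=2, P1=2, P2=4, P3=0, P4=1, P5=6, P6=5, P7=3)
step 3: fire α:  (P0=2, P1=2, P2=4, P3=0, P4=1, P5=6, P6=5, P7=3) → (P0=1, P1=2, P2=2, P3=0, P4=1, P5=6, P6=5, P7=5)
step 4: fire δ:  (P0=1, P1=2, P2=2, P3=0, P4=1, P5=6, P6=5, P7=5) → (P0=1, P1=2, P2=1, P3=0, P4=0, P5=6, P6=6, P7=8)

(P0=1, P1=2, P2=1, P3=0, P4=0, P5=6, P6=6, P7=8)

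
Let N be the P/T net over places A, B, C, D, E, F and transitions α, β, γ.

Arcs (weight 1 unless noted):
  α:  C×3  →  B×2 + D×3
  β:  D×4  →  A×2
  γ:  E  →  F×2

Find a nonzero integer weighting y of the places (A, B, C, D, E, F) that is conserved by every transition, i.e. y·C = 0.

Incidence matrix C (rows=places, cols=transitions):
        α    β    γ
    A   0    2    0
    B   2    0    0
    C  -3    0    0
    D   3   -4    0
    E   0    0   -1
    F   0    0    2

Candidate y = [0, 3, 2, 0, 0, 0]; check y·C column-wise:
  col α: 3·2 + 2·-3 + 0·3 = 0
  col β: 0·2 + 3·0 + 2·0 + 0·-4 = 0
  col γ: 3·0 + 2·0 + 0·-1 + 0·2 = 0

y = (A:0, B:3, C:2, D:0, E:0, F:0)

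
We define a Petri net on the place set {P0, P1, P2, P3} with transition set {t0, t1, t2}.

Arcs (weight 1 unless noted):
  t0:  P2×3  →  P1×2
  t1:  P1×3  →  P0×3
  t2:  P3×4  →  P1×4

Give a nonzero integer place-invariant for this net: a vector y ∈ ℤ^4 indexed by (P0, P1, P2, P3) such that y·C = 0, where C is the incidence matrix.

y = (P0:3, P1:3, P2:2, P3:3)

Incidence matrix C (rows=places, cols=transitions):
       t0   t1   t2
   P0   0    3    0
   P1   2   -3    4
   P2  -3    0    0
   P3   0    0   -4

Candidate y = [3, 3, 2, 3]; check y·C column-wise:
  col t0: 3·0 + 3·2 + 2·-3 + 3·0 = 0
  col t1: 3·3 + 3·-3 + 2·0 + 3·0 = 0
  col t2: 3·0 + 3·4 + 2·0 + 3·-4 = 0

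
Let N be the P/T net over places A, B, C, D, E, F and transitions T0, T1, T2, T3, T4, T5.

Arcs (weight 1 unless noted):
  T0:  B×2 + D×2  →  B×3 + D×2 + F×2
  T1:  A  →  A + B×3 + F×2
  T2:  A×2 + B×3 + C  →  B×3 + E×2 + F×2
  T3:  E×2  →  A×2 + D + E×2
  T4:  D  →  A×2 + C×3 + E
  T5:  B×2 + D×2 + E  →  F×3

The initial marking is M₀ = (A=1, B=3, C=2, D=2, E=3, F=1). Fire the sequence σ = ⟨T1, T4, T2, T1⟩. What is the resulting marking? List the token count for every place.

step 1: fire T1:  (A=1, B=3, C=2, D=2, E=3, F=1) → (A=1, B=6, C=2, D=2, E=3, F=3)
step 2: fire T4:  (A=1, B=6, C=2, D=2, E=3, F=3) → (A=3, B=6, C=5, D=1, E=4, F=3)
step 3: fire T2:  (A=3, B=6, C=5, D=1, E=4, F=3) → (A=1, B=6, C=4, D=1, E=6, F=5)
step 4: fire T1:  (A=1, B=6, C=4, D=1, E=6, F=5) → (A=1, B=9, C=4, D=1, E=6, F=7)

(A=1, B=9, C=4, D=1, E=6, F=7)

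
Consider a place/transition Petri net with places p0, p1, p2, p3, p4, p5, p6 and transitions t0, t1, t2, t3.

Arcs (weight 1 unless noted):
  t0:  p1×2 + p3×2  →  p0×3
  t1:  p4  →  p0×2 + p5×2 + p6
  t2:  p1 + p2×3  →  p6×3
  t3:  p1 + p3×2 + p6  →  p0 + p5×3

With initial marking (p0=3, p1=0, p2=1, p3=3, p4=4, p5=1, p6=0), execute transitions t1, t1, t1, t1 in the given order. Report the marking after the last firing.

step 1: fire t1:  (p0=3, p1=0, p2=1, p3=3, p4=4, p5=1, p6=0) → (p0=5, p1=0, p2=1, p3=3, p4=3, p5=3, p6=1)
step 2: fire t1:  (p0=5, p1=0, p2=1, p3=3, p4=3, p5=3, p6=1) → (p0=7, p1=0, p2=1, p3=3, p4=2, p5=5, p6=2)
step 3: fire t1:  (p0=7, p1=0, p2=1, p3=3, p4=2, p5=5, p6=2) → (p0=9, p1=0, p2=1, p3=3, p4=1, p5=7, p6=3)
step 4: fire t1:  (p0=9, p1=0, p2=1, p3=3, p4=1, p5=7, p6=3) → (p0=11, p1=0, p2=1, p3=3, p4=0, p5=9, p6=4)

(p0=11, p1=0, p2=1, p3=3, p4=0, p5=9, p6=4)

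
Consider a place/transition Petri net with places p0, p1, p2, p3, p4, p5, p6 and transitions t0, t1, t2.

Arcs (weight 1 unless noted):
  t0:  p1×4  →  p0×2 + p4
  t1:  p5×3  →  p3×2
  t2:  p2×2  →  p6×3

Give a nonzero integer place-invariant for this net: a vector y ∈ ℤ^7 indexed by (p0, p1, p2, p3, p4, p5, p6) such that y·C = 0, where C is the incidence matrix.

Incidence matrix C (rows=places, cols=transitions):
       t0   t1   t2
   p0   2    0    0
   p1  -4    0    0
   p2   0    0   -2
   p3   0    2    0
   p4   1    0    0
   p5   0   -3    0
   p6   0    0    3

Candidate y = [2, 1, 0, 0, 0, 0, 0]; check y·C column-wise:
  col t0: 2·2 + 1·-4 + 0·1 = 0
  col t1: 2·0 + 1·0 + 0·2 + 0·-3 = 0
  col t2: 2·0 + 1·0 + 0·-2 + 0·3 = 0

y = (p0:2, p1:1, p2:0, p3:0, p4:0, p5:0, p6:0)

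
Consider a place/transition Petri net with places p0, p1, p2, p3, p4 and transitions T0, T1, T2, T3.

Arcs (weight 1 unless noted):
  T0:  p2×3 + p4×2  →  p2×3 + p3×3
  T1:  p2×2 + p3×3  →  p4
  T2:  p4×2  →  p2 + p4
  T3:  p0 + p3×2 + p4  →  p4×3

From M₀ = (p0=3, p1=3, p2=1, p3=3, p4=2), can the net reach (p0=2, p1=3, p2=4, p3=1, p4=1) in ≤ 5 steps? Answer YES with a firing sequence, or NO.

YES — reachable via ⟨T2, T3, T2, T2⟩ (4 firings)

step 1: fire T2:  (p0=3, p1=3, p2=1, p3=3, p4=2) → (p0=3, p1=3, p2=2, p3=3, p4=1)
step 2: fire T3:  (p0=3, p1=3, p2=2, p3=3, p4=1) → (p0=2, p1=3, p2=2, p3=1, p4=3)
step 3: fire T2:  (p0=2, p1=3, p2=2, p3=1, p4=3) → (p0=2, p1=3, p2=3, p3=1, p4=2)
step 4: fire T2:  (p0=2, p1=3, p2=3, p3=1, p4=2) → (p0=2, p1=3, p2=4, p3=1, p4=1)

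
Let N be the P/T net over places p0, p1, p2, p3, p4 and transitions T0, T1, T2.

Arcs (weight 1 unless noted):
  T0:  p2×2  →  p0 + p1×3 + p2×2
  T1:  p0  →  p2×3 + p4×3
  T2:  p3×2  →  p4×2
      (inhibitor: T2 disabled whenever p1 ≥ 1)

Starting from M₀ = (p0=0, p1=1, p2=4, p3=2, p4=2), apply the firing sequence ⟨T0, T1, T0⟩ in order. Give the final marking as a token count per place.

step 1: fire T0:  (p0=0, p1=1, p2=4, p3=2, p4=2) → (p0=1, p1=4, p2=4, p3=2, p4=2)
step 2: fire T1:  (p0=1, p1=4, p2=4, p3=2, p4=2) → (p0=0, p1=4, p2=7, p3=2, p4=5)
step 3: fire T0:  (p0=0, p1=4, p2=7, p3=2, p4=5) → (p0=1, p1=7, p2=7, p3=2, p4=5)

(p0=1, p1=7, p2=7, p3=2, p4=5)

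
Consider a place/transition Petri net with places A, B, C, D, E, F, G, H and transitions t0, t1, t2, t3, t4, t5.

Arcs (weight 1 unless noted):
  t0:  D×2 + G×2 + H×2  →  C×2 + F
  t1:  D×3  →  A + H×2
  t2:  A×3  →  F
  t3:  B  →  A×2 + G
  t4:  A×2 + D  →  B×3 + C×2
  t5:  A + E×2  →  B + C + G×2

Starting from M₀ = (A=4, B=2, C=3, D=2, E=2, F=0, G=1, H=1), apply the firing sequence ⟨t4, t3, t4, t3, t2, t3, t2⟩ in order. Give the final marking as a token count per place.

step 1: fire t4:  (A=4, B=2, C=3, D=2, E=2, F=0, G=1, H=1) → (A=2, B=5, C=5, D=1, E=2, F=0, G=1, H=1)
step 2: fire t3:  (A=2, B=5, C=5, D=1, E=2, F=0, G=1, H=1) → (A=4, B=4, C=5, D=1, E=2, F=0, G=2, H=1)
step 3: fire t4:  (A=4, B=4, C=5, D=1, E=2, F=0, G=2, H=1) → (A=2, B=7, C=7, D=0, E=2, F=0, G=2, H=1)
step 4: fire t3:  (A=2, B=7, C=7, D=0, E=2, F=0, G=2, H=1) → (A=4, B=6, C=7, D=0, E=2, F=0, G=3, H=1)
step 5: fire t2:  (A=4, B=6, C=7, D=0, E=2, F=0, G=3, H=1) → (A=1, B=6, C=7, D=0, E=2, F=1, G=3, H=1)
step 6: fire t3:  (A=1, B=6, C=7, D=0, E=2, F=1, G=3, H=1) → (A=3, B=5, C=7, D=0, E=2, F=1, G=4, H=1)
step 7: fire t2:  (A=3, B=5, C=7, D=0, E=2, F=1, G=4, H=1) → (A=0, B=5, C=7, D=0, E=2, F=2, G=4, H=1)

(A=0, B=5, C=7, D=0, E=2, F=2, G=4, H=1)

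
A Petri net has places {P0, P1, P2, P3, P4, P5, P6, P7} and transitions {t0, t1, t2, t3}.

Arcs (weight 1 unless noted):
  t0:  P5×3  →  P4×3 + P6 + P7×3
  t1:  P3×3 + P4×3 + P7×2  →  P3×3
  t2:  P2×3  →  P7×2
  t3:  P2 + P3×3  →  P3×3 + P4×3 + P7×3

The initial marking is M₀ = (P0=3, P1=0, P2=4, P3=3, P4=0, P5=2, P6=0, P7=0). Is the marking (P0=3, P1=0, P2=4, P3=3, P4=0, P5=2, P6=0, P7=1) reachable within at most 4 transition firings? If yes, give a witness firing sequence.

NO — not reachable within 4 firings

depth 0: 1 marking
depth 1: 3 markings reached so far
depth 2: 6 markings reached so far
depth 3: 9 markings reached so far
depth 4: 12 markings reached so far
target is not among the 12 markings reachable within 4 steps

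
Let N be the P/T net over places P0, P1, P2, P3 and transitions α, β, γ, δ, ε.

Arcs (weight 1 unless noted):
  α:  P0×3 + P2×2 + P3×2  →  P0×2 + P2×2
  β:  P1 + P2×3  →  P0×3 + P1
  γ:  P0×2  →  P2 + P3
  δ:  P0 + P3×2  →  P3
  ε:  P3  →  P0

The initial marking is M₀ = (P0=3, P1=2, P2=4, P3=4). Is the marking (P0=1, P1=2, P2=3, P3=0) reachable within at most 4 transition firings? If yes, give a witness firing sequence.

depth 0: 1 marking
depth 1: 6 markings reached so far
depth 2: 18 markings reached so far
depth 3: 37 markings reached so far
depth 4: 64 markings reached so far
target is not among the 64 markings reachable within 4 steps

NO — not reachable within 4 firings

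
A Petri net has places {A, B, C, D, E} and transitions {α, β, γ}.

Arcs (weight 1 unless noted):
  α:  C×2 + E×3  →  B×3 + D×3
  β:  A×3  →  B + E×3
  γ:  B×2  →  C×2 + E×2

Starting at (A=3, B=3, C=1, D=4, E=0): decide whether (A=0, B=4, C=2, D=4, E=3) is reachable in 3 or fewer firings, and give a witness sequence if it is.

depth 0: 1 marking
depth 1: 3 markings reached so far
depth 2: 4 markings reached so far
depth 3: 6 markings reached so far
target is not among the 6 markings reachable within 3 steps

NO — not reachable within 3 firings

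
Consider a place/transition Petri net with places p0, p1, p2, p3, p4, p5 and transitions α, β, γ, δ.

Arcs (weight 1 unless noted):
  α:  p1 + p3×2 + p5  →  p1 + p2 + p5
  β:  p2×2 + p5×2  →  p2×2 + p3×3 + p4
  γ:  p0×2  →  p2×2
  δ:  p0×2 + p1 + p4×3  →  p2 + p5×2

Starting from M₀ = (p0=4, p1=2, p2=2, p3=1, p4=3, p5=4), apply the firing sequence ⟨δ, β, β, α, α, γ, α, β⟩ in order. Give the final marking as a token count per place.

(p0=0, p1=1, p2=8, p3=4, p4=3, p5=0)

step 1: fire δ:  (p0=4, p1=2, p2=2, p3=1, p4=3, p5=4) → (p0=2, p1=1, p2=3, p3=1, p4=0, p5=6)
step 2: fire β:  (p0=2, p1=1, p2=3, p3=1, p4=0, p5=6) → (p0=2, p1=1, p2=3, p3=4, p4=1, p5=4)
step 3: fire β:  (p0=2, p1=1, p2=3, p3=4, p4=1, p5=4) → (p0=2, p1=1, p2=3, p3=7, p4=2, p5=2)
step 4: fire α:  (p0=2, p1=1, p2=3, p3=7, p4=2, p5=2) → (p0=2, p1=1, p2=4, p3=5, p4=2, p5=2)
step 5: fire α:  (p0=2, p1=1, p2=4, p3=5, p4=2, p5=2) → (p0=2, p1=1, p2=5, p3=3, p4=2, p5=2)
step 6: fire γ:  (p0=2, p1=1, p2=5, p3=3, p4=2, p5=2) → (p0=0, p1=1, p2=7, p3=3, p4=2, p5=2)
step 7: fire α:  (p0=0, p1=1, p2=7, p3=3, p4=2, p5=2) → (p0=0, p1=1, p2=8, p3=1, p4=2, p5=2)
step 8: fire β:  (p0=0, p1=1, p2=8, p3=1, p4=2, p5=2) → (p0=0, p1=1, p2=8, p3=4, p4=3, p5=0)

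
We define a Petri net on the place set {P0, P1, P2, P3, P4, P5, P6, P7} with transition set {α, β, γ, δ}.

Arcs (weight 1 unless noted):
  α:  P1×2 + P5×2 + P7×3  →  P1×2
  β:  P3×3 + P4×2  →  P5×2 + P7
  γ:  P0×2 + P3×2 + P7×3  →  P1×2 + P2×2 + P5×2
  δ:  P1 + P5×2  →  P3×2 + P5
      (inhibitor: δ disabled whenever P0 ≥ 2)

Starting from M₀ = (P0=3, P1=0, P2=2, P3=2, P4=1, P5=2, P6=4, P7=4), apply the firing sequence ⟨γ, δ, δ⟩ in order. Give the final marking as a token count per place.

(P0=1, P1=0, P2=4, P3=4, P4=1, P5=2, P6=4, P7=1)

step 1: fire γ:  (P0=3, P1=0, P2=2, P3=2, P4=1, P5=2, P6=4, P7=4) → (P0=1, P1=2, P2=4, P3=0, P4=1, P5=4, P6=4, P7=1)
step 2: fire δ:  (P0=1, P1=2, P2=4, P3=0, P4=1, P5=4, P6=4, P7=1) → (P0=1, P1=1, P2=4, P3=2, P4=1, P5=3, P6=4, P7=1)
step 3: fire δ:  (P0=1, P1=1, P2=4, P3=2, P4=1, P5=3, P6=4, P7=1) → (P0=1, P1=0, P2=4, P3=4, P4=1, P5=2, P6=4, P7=1)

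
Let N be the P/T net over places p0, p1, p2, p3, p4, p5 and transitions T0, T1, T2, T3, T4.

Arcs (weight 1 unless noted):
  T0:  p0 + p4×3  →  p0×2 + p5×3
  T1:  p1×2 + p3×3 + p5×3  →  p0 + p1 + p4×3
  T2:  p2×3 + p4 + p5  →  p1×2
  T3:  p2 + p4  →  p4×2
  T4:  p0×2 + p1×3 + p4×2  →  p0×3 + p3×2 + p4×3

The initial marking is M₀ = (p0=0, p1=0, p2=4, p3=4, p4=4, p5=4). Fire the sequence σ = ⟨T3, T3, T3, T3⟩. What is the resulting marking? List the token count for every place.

step 1: fire T3:  (p0=0, p1=0, p2=4, p3=4, p4=4, p5=4) → (p0=0, p1=0, p2=3, p3=4, p4=5, p5=4)
step 2: fire T3:  (p0=0, p1=0, p2=3, p3=4, p4=5, p5=4) → (p0=0, p1=0, p2=2, p3=4, p4=6, p5=4)
step 3: fire T3:  (p0=0, p1=0, p2=2, p3=4, p4=6, p5=4) → (p0=0, p1=0, p2=1, p3=4, p4=7, p5=4)
step 4: fire T3:  (p0=0, p1=0, p2=1, p3=4, p4=7, p5=4) → (p0=0, p1=0, p2=0, p3=4, p4=8, p5=4)

(p0=0, p1=0, p2=0, p3=4, p4=8, p5=4)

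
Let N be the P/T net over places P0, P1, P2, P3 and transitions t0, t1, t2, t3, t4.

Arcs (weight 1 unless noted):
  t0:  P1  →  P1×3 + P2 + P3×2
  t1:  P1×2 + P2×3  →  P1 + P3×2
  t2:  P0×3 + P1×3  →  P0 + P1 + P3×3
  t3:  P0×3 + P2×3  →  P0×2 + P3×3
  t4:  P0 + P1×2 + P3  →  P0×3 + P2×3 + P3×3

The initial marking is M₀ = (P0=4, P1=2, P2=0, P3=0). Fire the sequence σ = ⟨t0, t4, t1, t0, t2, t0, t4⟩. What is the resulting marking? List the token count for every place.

(P0=6, P1=1, P2=6, P3=15)

step 1: fire t0:  (P0=4, P1=2, P2=0, P3=0) → (P0=4, P1=4, P2=1, P3=2)
step 2: fire t4:  (P0=4, P1=4, P2=1, P3=2) → (P0=6, P1=2, P2=4, P3=4)
step 3: fire t1:  (P0=6, P1=2, P2=4, P3=4) → (P0=6, P1=1, P2=1, P3=6)
step 4: fire t0:  (P0=6, P1=1, P2=1, P3=6) → (P0=6, P1=3, P2=2, P3=8)
step 5: fire t2:  (P0=6, P1=3, P2=2, P3=8) → (P0=4, P1=1, P2=2, P3=11)
step 6: fire t0:  (P0=4, P1=1, P2=2, P3=11) → (P0=4, P1=3, P2=3, P3=13)
step 7: fire t4:  (P0=4, P1=3, P2=3, P3=13) → (P0=6, P1=1, P2=6, P3=15)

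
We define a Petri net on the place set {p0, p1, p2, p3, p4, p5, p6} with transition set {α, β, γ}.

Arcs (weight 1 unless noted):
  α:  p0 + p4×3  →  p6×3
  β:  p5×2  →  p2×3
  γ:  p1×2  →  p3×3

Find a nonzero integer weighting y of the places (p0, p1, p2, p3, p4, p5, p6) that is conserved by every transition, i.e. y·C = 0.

Incidence matrix C (rows=places, cols=transitions):
        α    β    γ
   p0  -1    0    0
   p1   0    0   -2
   p2   0    3    0
   p3   0    0    3
   p4  -3    0    0
   p5   0   -2    0
   p6   3    0    0

Candidate y = [0, 3, 0, 2, 0, 0, 0]; check y·C column-wise:
  col α: 0·-1 + 3·0 + 2·0 + 0·-3 + 0·3 = 0
  col β: 3·0 + 0·3 + 2·0 + 0·-2 = 0
  col γ: 3·-2 + 2·3 = 0

y = (p0:0, p1:3, p2:0, p3:2, p4:0, p5:0, p6:0)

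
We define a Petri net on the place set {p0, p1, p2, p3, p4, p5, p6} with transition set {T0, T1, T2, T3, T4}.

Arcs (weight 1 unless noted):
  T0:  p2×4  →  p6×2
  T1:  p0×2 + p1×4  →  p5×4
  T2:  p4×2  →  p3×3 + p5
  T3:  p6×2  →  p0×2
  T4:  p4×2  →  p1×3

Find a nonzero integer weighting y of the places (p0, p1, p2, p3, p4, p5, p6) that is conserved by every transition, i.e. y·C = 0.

Incidence matrix C (rows=places, cols=transitions):
       T0   T1   T2   T3   T4
   p0   0   -2    0    2    0
   p1   0   -4    0    0    3
   p2  -4    0    0    0    0
   p3   0    0    3    0    0
   p4   0    0   -2    0   -2
   p5   0    4    1    0    0
   p6   2    0    0   -2    0

Candidate y = [0, 6, 0, 4, 9, 6, 0]; check y·C column-wise:
  col T0: 6·0 + 0·-4 + 4·0 + 9·0 + 6·0 + 0·2 = 0
  col T1: 0·-2 + 6·-4 + 4·0 + 9·0 + 6·4 = 0
  col T2: 6·0 + 4·3 + 9·-2 + 6·1 = 0
  col T3: 0·2 + 6·0 + 4·0 + 9·0 + 6·0 + 0·-2 = 0
  col T4: 6·3 + 4·0 + 9·-2 + 6·0 = 0

y = (p0:0, p1:6, p2:0, p3:4, p4:9, p5:6, p6:0)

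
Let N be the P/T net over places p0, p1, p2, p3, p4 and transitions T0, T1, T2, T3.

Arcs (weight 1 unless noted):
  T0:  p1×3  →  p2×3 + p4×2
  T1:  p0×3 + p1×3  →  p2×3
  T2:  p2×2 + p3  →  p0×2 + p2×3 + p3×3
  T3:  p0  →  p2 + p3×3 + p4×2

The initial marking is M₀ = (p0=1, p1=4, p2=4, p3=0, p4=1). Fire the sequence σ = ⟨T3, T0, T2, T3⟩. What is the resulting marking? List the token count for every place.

step 1: fire T3:  (p0=1, p1=4, p2=4, p3=0, p4=1) → (p0=0, p1=4, p2=5, p3=3, p4=3)
step 2: fire T0:  (p0=0, p1=4, p2=5, p3=3, p4=3) → (p0=0, p1=1, p2=8, p3=3, p4=5)
step 3: fire T2:  (p0=0, p1=1, p2=8, p3=3, p4=5) → (p0=2, p1=1, p2=9, p3=5, p4=5)
step 4: fire T3:  (p0=2, p1=1, p2=9, p3=5, p4=5) → (p0=1, p1=1, p2=10, p3=8, p4=7)

(p0=1, p1=1, p2=10, p3=8, p4=7)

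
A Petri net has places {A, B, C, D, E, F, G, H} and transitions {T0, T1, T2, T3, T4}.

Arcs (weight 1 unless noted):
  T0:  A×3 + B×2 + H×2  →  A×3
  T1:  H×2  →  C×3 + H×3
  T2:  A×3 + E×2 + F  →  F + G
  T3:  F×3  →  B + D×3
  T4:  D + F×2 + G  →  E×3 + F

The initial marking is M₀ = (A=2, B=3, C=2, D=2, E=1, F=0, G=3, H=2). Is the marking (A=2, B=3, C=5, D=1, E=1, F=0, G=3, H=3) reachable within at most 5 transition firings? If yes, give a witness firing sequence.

NO — not reachable within 5 firings

depth 0: 1 marking
depth 1: 2 markings reached so far
depth 2: 3 markings reached so far
depth 3: 4 markings reached so far
depth 4: 5 markings reached so far
depth 5: 6 markings reached so far
target is not among the 6 markings reachable within 5 steps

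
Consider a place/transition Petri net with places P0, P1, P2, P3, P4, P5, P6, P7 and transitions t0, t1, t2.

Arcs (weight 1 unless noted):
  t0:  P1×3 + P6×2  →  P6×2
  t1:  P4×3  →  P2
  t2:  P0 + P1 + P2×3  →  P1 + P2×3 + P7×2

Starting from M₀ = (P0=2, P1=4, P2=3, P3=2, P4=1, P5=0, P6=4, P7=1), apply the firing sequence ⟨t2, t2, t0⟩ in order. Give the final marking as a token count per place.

(P0=0, P1=1, P2=3, P3=2, P4=1, P5=0, P6=4, P7=5)

step 1: fire t2:  (P0=2, P1=4, P2=3, P3=2, P4=1, P5=0, P6=4, P7=1) → (P0=1, P1=4, P2=3, P3=2, P4=1, P5=0, P6=4, P7=3)
step 2: fire t2:  (P0=1, P1=4, P2=3, P3=2, P4=1, P5=0, P6=4, P7=3) → (P0=0, P1=4, P2=3, P3=2, P4=1, P5=0, P6=4, P7=5)
step 3: fire t0:  (P0=0, P1=4, P2=3, P3=2, P4=1, P5=0, P6=4, P7=5) → (P0=0, P1=1, P2=3, P3=2, P4=1, P5=0, P6=4, P7=5)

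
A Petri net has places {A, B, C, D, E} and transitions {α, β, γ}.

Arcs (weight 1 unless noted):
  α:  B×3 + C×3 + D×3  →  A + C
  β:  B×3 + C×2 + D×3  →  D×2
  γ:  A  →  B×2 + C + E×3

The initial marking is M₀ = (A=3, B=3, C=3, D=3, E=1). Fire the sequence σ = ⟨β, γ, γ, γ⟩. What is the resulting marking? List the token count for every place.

step 1: fire β:  (A=3, B=3, C=3, D=3, E=1) → (A=3, B=0, C=1, D=2, E=1)
step 2: fire γ:  (A=3, B=0, C=1, D=2, E=1) → (A=2, B=2, C=2, D=2, E=4)
step 3: fire γ:  (A=2, B=2, C=2, D=2, E=4) → (A=1, B=4, C=3, D=2, E=7)
step 4: fire γ:  (A=1, B=4, C=3, D=2, E=7) → (A=0, B=6, C=4, D=2, E=10)

(A=0, B=6, C=4, D=2, E=10)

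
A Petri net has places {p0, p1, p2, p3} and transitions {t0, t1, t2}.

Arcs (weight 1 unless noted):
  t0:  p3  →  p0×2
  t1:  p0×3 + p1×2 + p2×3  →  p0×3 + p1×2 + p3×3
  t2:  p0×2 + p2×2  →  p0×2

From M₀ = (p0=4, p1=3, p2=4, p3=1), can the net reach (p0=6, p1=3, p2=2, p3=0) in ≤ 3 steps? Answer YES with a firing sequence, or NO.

YES — reachable via ⟨t0, t2⟩ (2 firings)

step 1: fire t0:  (p0=4, p1=3, p2=4, p3=1) → (p0=6, p1=3, p2=4, p3=0)
step 2: fire t2:  (p0=6, p1=3, p2=4, p3=0) → (p0=6, p1=3, p2=2, p3=0)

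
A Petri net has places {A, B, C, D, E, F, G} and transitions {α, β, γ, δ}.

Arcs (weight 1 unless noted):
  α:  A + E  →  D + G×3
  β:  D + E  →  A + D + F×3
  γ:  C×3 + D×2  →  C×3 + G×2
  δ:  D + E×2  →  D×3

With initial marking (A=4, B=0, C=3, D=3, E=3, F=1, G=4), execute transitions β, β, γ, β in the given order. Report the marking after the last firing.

step 1: fire β:  (A=4, B=0, C=3, D=3, E=3, F=1, G=4) → (A=5, B=0, C=3, D=3, E=2, F=4, G=4)
step 2: fire β:  (A=5, B=0, C=3, D=3, E=2, F=4, G=4) → (A=6, B=0, C=3, D=3, E=1, F=7, G=4)
step 3: fire γ:  (A=6, B=0, C=3, D=3, E=1, F=7, G=4) → (A=6, B=0, C=3, D=1, E=1, F=7, G=6)
step 4: fire β:  (A=6, B=0, C=3, D=1, E=1, F=7, G=6) → (A=7, B=0, C=3, D=1, E=0, F=10, G=6)

(A=7, B=0, C=3, D=1, E=0, F=10, G=6)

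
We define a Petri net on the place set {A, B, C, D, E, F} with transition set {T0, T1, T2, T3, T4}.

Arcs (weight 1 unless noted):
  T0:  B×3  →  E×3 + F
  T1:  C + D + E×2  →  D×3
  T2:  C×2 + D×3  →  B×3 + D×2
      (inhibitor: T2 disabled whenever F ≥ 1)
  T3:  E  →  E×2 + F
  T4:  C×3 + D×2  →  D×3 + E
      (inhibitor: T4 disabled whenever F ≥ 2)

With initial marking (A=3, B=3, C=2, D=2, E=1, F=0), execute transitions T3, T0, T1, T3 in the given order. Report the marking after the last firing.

(A=3, B=0, C=1, D=4, E=4, F=3)

step 1: fire T3:  (A=3, B=3, C=2, D=2, E=1, F=0) → (A=3, B=3, C=2, D=2, E=2, F=1)
step 2: fire T0:  (A=3, B=3, C=2, D=2, E=2, F=1) → (A=3, B=0, C=2, D=2, E=5, F=2)
step 3: fire T1:  (A=3, B=0, C=2, D=2, E=5, F=2) → (A=3, B=0, C=1, D=4, E=3, F=2)
step 4: fire T3:  (A=3, B=0, C=1, D=4, E=3, F=2) → (A=3, B=0, C=1, D=4, E=4, F=3)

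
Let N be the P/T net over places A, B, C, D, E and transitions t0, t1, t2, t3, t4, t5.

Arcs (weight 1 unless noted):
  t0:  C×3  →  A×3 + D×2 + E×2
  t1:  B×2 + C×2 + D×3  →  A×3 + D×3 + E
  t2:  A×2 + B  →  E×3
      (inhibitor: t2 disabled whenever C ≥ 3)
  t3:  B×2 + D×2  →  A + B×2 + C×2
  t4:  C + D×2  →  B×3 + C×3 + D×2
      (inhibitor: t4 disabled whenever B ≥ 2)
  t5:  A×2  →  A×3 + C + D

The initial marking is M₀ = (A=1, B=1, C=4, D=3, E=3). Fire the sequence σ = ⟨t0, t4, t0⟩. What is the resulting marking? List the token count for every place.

(A=7, B=4, C=0, D=7, E=7)

step 1: fire t0:  (A=1, B=1, C=4, D=3, E=3) → (A=4, B=1, C=1, D=5, E=5)
step 2: fire t4:  (A=4, B=1, C=1, D=5, E=5) → (A=4, B=4, C=3, D=5, E=5)
step 3: fire t0:  (A=4, B=4, C=3, D=5, E=5) → (A=7, B=4, C=0, D=7, E=7)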